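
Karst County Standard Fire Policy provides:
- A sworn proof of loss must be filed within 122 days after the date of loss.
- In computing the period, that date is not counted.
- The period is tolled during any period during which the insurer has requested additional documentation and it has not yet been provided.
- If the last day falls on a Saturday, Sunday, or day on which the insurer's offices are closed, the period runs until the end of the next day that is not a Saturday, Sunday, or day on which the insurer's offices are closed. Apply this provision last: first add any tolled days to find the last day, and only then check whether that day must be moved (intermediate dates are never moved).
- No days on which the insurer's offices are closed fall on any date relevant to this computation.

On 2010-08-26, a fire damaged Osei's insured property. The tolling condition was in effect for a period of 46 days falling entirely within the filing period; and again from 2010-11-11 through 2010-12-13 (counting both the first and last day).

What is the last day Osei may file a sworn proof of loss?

March 15, 2011

122 days after 2010-08-26 is December 26, 2010.
Tolling adds 46 days: December 26, 2010 + 46 days = February 10, 2011.
From November 11, 2010 through December 13, 2010 inclusive is 33 days; tolling adds 33 days: February 10, 2011 + 33 days = March 15, 2011.
March 15, 2011 is a Tuesday and not a day on which the insurer's offices are closed, so no extension applies.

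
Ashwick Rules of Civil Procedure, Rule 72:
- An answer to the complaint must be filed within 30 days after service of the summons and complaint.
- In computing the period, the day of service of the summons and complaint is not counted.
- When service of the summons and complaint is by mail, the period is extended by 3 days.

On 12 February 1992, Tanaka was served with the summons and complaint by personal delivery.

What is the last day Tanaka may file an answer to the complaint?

30 days after 12 February 1992 is March 13, 1992.
Service was not by mail, so no mail extension applies.

March 13, 1992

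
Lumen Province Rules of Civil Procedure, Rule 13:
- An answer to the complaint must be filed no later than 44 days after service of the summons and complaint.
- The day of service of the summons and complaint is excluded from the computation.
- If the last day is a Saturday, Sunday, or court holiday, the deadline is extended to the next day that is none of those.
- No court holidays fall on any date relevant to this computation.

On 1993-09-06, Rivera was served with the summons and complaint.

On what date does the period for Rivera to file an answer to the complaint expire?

October 20, 1993

44 days after 1993-09-06 is October 20, 1993.
October 20, 1993 is a Wednesday and not a court holiday, so no extension applies.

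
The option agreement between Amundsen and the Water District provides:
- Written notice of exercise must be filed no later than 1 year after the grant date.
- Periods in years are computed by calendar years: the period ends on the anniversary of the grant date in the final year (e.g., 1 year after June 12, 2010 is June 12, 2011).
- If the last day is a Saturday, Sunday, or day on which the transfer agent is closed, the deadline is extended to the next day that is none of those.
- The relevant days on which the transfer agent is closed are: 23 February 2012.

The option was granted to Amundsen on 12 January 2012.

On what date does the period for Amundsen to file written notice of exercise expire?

January 14, 2013

1 year after 12 January 2012 is January 12, 2013.
January 12, 2013 is Saturday; January 13, 2013 is Sunday. The next qualifying day is January 14, 2013.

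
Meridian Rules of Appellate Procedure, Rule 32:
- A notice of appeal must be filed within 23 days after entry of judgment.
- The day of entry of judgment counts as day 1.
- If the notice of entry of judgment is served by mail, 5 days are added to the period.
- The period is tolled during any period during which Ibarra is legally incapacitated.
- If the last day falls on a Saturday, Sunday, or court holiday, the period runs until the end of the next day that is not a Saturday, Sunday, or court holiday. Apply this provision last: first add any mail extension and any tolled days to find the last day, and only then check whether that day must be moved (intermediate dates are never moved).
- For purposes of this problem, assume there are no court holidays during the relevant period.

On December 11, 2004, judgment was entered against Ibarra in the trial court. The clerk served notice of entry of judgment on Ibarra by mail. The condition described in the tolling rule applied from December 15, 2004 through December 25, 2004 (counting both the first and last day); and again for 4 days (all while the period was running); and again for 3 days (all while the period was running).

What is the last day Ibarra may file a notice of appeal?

January 25, 2005

Counting December 11, 2004 as day 1, day 23 is January 2, 2005.
Service was by mail, adding 5 days: January 2, 2005 + 5 days = January 7, 2005.
From December 15, 2004 through December 25, 2004 inclusive is 11 days; tolling adds 11 days: January 7, 2005 + 11 days = January 18, 2005.
Tolling adds 4 days: January 18, 2005 + 4 days = January 22, 2005.
Tolling adds 3 days: January 22, 2005 + 3 days = January 25, 2005.
January 25, 2005 is a Tuesday and not a court holiday, so no extension applies.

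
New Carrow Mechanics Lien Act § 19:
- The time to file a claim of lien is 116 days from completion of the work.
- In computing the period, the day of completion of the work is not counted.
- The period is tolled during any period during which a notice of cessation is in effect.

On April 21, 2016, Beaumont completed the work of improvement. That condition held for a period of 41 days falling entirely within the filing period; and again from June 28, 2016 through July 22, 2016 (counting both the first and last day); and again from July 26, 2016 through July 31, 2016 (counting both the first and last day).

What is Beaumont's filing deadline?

October 26, 2016

116 days after April 21, 2016 is August 15, 2016.
Tolling adds 41 days: August 15, 2016 + 41 days = September 25, 2016.
From June 28, 2016 through July 22, 2016 inclusive is 25 days; tolling adds 25 days: September 25, 2016 + 25 days = October 20, 2016.
From July 26, 2016 through July 31, 2016 inclusive is 6 days; tolling adds 6 days: October 20, 2016 + 6 days = October 26, 2016.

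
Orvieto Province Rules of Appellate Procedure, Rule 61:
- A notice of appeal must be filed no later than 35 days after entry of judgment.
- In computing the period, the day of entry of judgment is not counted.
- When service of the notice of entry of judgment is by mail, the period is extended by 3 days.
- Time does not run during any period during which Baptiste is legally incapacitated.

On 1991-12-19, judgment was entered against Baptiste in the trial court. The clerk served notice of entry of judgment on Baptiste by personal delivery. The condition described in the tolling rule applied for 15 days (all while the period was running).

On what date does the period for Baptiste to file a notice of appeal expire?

February 7, 1992

35 days after 1991-12-19 is January 23, 1992.
Service was not by mail, so no mail extension applies.
Tolling adds 15 days: January 23, 1992 + 15 days = February 7, 1992.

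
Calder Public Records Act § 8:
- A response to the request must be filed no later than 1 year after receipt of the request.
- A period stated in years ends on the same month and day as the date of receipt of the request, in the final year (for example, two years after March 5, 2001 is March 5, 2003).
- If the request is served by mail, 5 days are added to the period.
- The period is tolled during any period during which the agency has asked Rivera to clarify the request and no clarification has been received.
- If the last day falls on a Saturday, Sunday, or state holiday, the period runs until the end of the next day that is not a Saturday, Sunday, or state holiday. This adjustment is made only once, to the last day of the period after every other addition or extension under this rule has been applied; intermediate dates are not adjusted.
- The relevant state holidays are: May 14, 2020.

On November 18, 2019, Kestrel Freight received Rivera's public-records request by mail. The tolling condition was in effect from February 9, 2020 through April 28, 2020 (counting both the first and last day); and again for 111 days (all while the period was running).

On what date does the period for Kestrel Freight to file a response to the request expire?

June 2, 2021

1 year after November 18, 2019 is November 18, 2020.
Service was by mail, adding 5 days: November 18, 2020 + 5 days = November 23, 2020.
From February 9, 2020 through April 28, 2020 inclusive is 80 days; tolling adds 80 days: November 23, 2020 + 80 days = February 11, 2021.
Tolling adds 111 days: February 11, 2021 + 111 days = June 2, 2021.
June 2, 2021 is a Wednesday and not a state holiday, so no extension applies.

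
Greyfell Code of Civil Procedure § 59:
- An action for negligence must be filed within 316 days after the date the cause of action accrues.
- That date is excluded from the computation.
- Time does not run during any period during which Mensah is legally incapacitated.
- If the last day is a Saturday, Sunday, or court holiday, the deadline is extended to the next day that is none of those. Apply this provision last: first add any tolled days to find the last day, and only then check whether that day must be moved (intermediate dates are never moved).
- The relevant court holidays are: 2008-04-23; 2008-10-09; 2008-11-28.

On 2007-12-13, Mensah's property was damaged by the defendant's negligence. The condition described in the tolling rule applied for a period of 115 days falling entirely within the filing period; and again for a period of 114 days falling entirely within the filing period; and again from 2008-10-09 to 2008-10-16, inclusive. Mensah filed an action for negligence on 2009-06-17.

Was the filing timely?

316 days after 2007-12-13 is October 24, 2008.
Tolling adds 115 days: October 24, 2008 + 115 days = February 16, 2009.
Tolling adds 114 days: February 16, 2009 + 114 days = June 10, 2009.
From October 9, 2008 through October 16, 2008 inclusive is 8 days; tolling adds 8 days: June 10, 2009 + 8 days = June 18, 2009.
June 18, 2009 is a Thursday and not a court holiday, so no extension applies.
The deadline is June 18, 2009; the filing on June 17, 2009 is on or before that date.

Yes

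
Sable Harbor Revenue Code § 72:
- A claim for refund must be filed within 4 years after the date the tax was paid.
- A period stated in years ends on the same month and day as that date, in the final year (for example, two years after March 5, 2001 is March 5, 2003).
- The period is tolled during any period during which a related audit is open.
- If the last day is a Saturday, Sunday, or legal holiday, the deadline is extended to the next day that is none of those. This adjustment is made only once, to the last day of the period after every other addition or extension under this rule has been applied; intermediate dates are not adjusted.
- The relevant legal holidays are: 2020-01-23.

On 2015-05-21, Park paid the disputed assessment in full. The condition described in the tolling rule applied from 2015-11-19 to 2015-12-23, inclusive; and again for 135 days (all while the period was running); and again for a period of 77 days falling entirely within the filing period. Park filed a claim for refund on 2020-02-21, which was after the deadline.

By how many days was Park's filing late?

28 days

4 years after 2015-05-21 is May 21, 2019.
From November 19, 2015 through December 23, 2015 inclusive is 35 days; tolling adds 35 days: May 21, 2019 + 35 days = June 25, 2019.
Tolling adds 135 days: June 25, 2019 + 135 days = November 7, 2019.
Tolling adds 77 days: November 7, 2019 + 77 days = January 23, 2020.
January 23, 2020 is a listed holiday. The next qualifying day is January 24, 2020.
The deadline is January 24, 2020; from January 24, 2020 to February 21, 2020 is 28 days.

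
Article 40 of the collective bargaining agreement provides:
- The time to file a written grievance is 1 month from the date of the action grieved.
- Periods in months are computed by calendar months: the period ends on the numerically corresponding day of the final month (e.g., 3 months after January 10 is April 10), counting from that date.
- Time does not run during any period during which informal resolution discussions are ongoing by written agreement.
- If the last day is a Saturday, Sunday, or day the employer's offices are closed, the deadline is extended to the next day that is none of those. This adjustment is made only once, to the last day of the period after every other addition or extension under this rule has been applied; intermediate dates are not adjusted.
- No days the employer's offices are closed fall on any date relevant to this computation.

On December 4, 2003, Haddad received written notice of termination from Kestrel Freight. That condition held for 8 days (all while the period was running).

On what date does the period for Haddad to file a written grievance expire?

January 12, 2004

1 month after December 4, 2003 is January 4, 2004.
Tolling adds 8 days: January 4, 2004 + 8 days = January 12, 2004.
January 12, 2004 is a Monday and not a day the employer's offices are closed, so no extension applies.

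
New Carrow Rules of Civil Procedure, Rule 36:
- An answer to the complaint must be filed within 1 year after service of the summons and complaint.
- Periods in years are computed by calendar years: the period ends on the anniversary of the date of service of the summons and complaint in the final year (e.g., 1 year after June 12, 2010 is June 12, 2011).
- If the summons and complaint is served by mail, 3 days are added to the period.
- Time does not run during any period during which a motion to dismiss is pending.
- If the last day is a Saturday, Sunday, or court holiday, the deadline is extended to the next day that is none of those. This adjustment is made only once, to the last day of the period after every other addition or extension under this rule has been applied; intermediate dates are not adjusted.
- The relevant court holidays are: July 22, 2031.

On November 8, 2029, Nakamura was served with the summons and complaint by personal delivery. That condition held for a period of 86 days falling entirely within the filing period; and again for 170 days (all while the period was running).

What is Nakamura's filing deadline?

1 year after November 8, 2029 is November 8, 2030.
Service was not by mail, so no mail extension applies.
Tolling adds 86 days: November 8, 2030 + 86 days = February 2, 2031.
Tolling adds 170 days: February 2, 2031 + 170 days = July 22, 2031.
July 22, 2031 is a listed holiday. The next qualifying day is July 23, 2031.

July 23, 2031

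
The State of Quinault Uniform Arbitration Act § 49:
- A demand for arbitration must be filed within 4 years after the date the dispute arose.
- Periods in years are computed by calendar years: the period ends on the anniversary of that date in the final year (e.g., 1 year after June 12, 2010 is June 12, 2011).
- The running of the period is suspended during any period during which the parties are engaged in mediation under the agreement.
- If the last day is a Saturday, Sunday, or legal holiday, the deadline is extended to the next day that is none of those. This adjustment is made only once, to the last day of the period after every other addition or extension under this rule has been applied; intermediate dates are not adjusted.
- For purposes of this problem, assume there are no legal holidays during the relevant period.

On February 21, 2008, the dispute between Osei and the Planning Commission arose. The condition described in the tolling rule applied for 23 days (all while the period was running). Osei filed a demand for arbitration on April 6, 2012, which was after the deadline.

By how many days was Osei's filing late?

4 years after February 21, 2008 is February 21, 2012.
Tolling adds 23 days: February 21, 2012 + 23 days = March 15, 2012.
March 15, 2012 is a Thursday and not a legal holiday, so no extension applies.
The deadline is March 15, 2012; from March 15, 2012 to April 6, 2012 is 22 days.

22 days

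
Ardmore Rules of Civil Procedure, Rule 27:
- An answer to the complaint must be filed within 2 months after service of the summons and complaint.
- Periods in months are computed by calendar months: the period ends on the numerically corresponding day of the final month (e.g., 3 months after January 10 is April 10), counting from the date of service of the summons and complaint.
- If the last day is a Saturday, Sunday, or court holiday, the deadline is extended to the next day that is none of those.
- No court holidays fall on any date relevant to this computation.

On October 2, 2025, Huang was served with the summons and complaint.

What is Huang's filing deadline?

December 2, 2025

2 months after October 2, 2025 is December 2, 2025.
December 2, 2025 is a Tuesday and not a court holiday, so no extension applies.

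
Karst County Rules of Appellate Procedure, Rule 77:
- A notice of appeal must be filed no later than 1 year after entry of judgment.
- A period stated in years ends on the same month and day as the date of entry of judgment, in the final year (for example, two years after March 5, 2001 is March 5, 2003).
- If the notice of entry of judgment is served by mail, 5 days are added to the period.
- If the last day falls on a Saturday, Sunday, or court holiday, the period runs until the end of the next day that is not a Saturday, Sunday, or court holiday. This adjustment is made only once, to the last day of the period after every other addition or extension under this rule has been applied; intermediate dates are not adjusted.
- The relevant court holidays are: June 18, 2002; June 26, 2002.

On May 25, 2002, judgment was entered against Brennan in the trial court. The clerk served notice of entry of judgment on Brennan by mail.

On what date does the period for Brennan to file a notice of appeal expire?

May 30, 2003

1 year after May 25, 2002 is May 25, 2003.
Service was by mail, adding 5 days: May 25, 2003 + 5 days = May 30, 2003.
May 30, 2003 is a Friday and not a court holiday, so no extension applies.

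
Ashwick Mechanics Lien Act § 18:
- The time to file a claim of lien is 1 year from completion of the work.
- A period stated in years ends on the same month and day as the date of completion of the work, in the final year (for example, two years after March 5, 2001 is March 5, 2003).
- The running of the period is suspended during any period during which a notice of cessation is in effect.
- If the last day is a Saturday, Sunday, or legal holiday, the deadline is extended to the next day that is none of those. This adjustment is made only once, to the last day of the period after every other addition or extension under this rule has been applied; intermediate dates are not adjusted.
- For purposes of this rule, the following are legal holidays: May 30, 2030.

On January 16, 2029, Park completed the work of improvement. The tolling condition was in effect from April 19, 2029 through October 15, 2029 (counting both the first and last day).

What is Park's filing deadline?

1 year after January 16, 2029 is January 16, 2030.
From April 19, 2029 through October 15, 2029 inclusive is 180 days; tolling adds 180 days: January 16, 2030 + 180 days = July 15, 2030.
July 15, 2030 is a Monday and not a legal holiday, so no extension applies.

July 15, 2030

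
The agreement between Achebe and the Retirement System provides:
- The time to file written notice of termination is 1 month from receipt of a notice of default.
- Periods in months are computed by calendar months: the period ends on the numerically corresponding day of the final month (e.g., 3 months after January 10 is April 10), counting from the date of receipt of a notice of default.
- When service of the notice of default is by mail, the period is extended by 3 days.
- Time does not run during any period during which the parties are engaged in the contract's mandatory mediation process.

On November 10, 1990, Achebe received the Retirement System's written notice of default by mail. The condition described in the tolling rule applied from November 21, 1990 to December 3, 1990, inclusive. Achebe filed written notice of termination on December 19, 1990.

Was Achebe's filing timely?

1 month after November 10, 1990 is December 10, 1990.
Service was by mail, adding 3 days: December 10, 1990 + 3 days = December 13, 1990.
From November 21, 1990 through December 3, 1990 inclusive is 13 days; tolling adds 13 days: December 13, 1990 + 13 days = December 26, 1990.
The deadline is December 26, 1990; the filing on December 19, 1990 is on or before that date.

Yes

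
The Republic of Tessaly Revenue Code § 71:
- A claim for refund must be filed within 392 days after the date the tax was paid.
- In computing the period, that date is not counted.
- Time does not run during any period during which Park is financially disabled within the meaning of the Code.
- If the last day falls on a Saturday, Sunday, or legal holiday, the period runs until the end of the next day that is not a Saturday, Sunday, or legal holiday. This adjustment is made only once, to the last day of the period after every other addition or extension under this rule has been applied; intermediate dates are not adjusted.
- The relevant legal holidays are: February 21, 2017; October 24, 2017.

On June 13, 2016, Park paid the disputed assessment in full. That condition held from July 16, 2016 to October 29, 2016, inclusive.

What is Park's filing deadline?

October 25, 2017

392 days after June 13, 2016 is July 10, 2017.
From July 16, 2016 through October 29, 2016 inclusive is 106 days; tolling adds 106 days: July 10, 2017 + 106 days = October 24, 2017.
October 24, 2017 is a listed holiday. The next qualifying day is October 25, 2017.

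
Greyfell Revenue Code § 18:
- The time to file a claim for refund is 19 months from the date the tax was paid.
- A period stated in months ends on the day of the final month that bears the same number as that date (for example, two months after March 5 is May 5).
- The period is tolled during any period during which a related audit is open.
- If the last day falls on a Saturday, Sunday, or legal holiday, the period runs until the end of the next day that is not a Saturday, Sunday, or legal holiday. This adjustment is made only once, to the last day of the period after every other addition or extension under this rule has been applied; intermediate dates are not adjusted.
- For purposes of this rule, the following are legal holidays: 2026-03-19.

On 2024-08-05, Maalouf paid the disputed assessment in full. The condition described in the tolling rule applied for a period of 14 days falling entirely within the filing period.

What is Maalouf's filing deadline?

19 months after 2024-08-05 is March 5, 2026.
Tolling adds 14 days: March 5, 2026 + 14 days = March 19, 2026.
March 19, 2026 is a listed holiday. The next qualifying day is March 20, 2026.

March 20, 2026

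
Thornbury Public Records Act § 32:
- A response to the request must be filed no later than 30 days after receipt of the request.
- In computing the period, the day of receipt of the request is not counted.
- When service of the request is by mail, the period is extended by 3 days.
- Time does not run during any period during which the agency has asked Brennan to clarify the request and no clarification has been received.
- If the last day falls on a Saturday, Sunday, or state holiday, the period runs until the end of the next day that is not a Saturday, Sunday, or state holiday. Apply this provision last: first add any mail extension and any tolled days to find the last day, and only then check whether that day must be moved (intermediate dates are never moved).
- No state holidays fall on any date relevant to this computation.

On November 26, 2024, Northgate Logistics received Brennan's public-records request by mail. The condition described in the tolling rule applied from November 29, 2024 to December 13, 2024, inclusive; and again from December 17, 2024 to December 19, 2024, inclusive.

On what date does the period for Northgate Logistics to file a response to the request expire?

30 days after November 26, 2024 is December 26, 2024.
Service was by mail, adding 3 days: December 26, 2024 + 3 days = December 29, 2024.
From November 29, 2024 through December 13, 2024 inclusive is 15 days; tolling adds 15 days: December 29, 2024 + 15 days = January 13, 2025.
From December 17, 2024 through December 19, 2024 inclusive is 3 days; tolling adds 3 days: January 13, 2025 + 3 days = January 16, 2025.
January 16, 2025 is a Thursday and not a state holiday, so no extension applies.

January 16, 2025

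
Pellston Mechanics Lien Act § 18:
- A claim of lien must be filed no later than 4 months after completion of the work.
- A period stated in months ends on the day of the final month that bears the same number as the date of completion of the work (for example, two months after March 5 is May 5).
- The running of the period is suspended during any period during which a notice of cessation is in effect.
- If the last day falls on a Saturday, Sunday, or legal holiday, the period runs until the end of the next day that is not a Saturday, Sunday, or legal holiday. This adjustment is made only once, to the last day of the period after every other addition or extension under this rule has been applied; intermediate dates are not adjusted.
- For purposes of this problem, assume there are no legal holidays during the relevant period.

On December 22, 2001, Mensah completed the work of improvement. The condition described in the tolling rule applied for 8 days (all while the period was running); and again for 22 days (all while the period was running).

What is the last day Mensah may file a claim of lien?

May 22, 2002

4 months after December 22, 2001 is April 22, 2002.
Tolling adds 8 days: April 22, 2002 + 8 days = April 30, 2002.
Tolling adds 22 days: April 30, 2002 + 22 days = May 22, 2002.
May 22, 2002 is a Wednesday and not a legal holiday, so no extension applies.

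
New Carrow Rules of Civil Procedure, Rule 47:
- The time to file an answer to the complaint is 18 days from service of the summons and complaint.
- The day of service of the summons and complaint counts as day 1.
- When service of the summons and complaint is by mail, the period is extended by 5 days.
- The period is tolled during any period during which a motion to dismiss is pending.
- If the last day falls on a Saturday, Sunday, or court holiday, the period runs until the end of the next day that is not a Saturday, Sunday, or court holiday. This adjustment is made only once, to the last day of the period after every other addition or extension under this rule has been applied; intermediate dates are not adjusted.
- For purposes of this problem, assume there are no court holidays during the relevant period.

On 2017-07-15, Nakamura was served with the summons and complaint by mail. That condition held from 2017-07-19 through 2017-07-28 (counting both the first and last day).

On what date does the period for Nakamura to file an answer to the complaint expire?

Counting 2017-07-15 as day 1, day 18 is August 1, 2017.
Service was by mail, adding 5 days: August 1, 2017 + 5 days = August 6, 2017.
From July 19, 2017 through July 28, 2017 inclusive is 10 days; tolling adds 10 days: August 6, 2017 + 10 days = August 16, 2017.
August 16, 2017 is a Wednesday and not a court holiday, so no extension applies.

August 16, 2017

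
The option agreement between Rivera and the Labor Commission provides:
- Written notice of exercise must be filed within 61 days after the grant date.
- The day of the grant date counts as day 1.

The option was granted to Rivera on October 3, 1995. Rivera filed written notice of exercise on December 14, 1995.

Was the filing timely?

No

Counting October 3, 1995 as day 1, day 61 is December 2, 1995.
The deadline is December 2, 1995; the filing on December 14, 1995 is after that date.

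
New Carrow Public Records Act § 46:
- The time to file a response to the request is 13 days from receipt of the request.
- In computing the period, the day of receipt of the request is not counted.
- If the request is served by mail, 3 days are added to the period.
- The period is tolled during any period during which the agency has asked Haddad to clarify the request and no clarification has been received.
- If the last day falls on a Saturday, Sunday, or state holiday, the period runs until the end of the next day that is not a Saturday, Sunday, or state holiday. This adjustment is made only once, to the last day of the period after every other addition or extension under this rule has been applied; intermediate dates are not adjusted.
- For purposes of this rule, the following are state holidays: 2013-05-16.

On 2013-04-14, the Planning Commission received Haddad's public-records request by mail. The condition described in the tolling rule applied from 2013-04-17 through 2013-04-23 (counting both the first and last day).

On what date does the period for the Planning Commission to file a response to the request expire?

May 7, 2013

13 days after 2013-04-14 is April 27, 2013.
Service was by mail, adding 3 days: April 27, 2013 + 3 days = April 30, 2013.
From April 17, 2013 through April 23, 2013 inclusive is 7 days; tolling adds 7 days: April 30, 2013 + 7 days = May 7, 2013.
May 7, 2013 is a Tuesday and not a state holiday, so no extension applies.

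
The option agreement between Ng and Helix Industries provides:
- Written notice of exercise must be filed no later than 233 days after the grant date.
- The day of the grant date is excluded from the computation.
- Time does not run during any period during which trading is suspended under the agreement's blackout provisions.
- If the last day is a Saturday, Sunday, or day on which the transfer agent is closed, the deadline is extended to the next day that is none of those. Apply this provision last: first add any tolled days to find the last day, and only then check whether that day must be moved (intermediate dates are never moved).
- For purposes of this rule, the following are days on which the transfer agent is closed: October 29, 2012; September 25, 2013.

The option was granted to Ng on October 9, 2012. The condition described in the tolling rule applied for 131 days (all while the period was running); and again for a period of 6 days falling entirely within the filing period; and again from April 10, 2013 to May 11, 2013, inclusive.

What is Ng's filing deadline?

233 days after October 9, 2012 is May 30, 2013.
Tolling adds 131 days: May 30, 2013 + 131 days = October 8, 2013.
Tolling adds 6 days: October 8, 2013 + 6 days = October 14, 2013.
From April 10, 2013 through May 11, 2013 inclusive is 32 days; tolling adds 32 days: October 14, 2013 + 32 days = November 15, 2013.
November 15, 2013 is a Friday and not a day on which the transfer agent is closed, so no extension applies.

November 15, 2013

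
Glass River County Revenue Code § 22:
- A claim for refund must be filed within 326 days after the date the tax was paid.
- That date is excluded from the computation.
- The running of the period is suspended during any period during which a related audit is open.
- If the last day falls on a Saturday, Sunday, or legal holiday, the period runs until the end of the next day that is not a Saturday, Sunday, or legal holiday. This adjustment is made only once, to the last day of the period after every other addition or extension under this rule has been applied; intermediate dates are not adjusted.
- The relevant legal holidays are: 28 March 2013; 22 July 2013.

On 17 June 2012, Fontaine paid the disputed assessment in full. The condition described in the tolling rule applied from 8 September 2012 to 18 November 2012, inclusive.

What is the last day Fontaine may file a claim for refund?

July 23, 2013

326 days after 17 June 2012 is May 9, 2013.
From September 8, 2012 through November 18, 2012 inclusive is 72 days; tolling adds 72 days: May 9, 2013 + 72 days = July 20, 2013.
July 20, 2013 is Saturday; July 21, 2013 is Sunday; July 22, 2013 is a listed holiday. The next qualifying day is July 23, 2013.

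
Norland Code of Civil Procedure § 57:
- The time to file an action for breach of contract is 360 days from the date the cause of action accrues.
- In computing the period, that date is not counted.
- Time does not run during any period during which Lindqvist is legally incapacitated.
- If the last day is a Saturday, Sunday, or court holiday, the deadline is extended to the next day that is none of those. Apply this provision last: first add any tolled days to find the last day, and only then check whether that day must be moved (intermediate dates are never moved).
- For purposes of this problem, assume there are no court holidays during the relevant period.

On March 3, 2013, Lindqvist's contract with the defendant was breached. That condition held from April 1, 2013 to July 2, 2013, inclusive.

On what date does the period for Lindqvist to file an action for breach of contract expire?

360 days after March 3, 2013 is February 26, 2014.
From April 1, 2013 through July 2, 2013 inclusive is 93 days; tolling adds 93 days: February 26, 2014 + 93 days = May 30, 2014.
May 30, 2014 is a Friday and not a court holiday, so no extension applies.

May 30, 2014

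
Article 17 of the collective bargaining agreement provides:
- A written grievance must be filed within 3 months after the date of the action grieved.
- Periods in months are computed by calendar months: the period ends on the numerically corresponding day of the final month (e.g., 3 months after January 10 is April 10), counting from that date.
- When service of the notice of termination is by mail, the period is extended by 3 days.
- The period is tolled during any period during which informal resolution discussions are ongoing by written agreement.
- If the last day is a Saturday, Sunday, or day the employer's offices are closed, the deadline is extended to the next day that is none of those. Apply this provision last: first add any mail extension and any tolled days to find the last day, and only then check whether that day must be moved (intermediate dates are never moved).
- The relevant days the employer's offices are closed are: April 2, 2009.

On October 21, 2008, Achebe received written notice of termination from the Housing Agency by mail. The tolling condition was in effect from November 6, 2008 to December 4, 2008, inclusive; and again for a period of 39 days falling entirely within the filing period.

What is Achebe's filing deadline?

3 months after October 21, 2008 is January 21, 2009.
Service was by mail, adding 3 days: January 21, 2009 + 3 days = January 24, 2009.
From November 6, 2008 through December 4, 2008 inclusive is 29 days; tolling adds 29 days: January 24, 2009 + 29 days = February 22, 2009.
Tolling adds 39 days: February 22, 2009 + 39 days = April 2, 2009.
April 2, 2009 is a listed holiday. The next qualifying day is April 3, 2009.

April 3, 2009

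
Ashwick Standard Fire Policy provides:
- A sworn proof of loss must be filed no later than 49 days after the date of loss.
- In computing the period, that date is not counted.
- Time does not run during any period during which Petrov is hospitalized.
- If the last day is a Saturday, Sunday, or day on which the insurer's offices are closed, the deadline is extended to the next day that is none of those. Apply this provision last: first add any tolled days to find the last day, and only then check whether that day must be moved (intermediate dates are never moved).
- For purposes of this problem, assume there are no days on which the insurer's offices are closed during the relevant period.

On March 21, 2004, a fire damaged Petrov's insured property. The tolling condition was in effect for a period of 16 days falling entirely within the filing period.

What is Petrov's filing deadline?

May 25, 2004

49 days after March 21, 2004 is May 9, 2004.
Tolling adds 16 days: May 9, 2004 + 16 days = May 25, 2004.
May 25, 2004 is a Tuesday and not a day on which the insurer's offices are closed, so no extension applies.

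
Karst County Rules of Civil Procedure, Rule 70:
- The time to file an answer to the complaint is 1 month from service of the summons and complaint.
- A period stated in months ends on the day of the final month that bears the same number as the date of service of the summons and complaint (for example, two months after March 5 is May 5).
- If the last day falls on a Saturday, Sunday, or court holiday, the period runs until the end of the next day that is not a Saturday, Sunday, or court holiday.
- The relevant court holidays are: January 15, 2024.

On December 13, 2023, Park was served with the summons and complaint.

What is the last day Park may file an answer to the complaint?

January 16, 2024

1 month after December 13, 2023 is January 13, 2024.
January 13, 2024 is Saturday; January 14, 2024 is Sunday; January 15, 2024 is a listed holiday. The next qualifying day is January 16, 2024.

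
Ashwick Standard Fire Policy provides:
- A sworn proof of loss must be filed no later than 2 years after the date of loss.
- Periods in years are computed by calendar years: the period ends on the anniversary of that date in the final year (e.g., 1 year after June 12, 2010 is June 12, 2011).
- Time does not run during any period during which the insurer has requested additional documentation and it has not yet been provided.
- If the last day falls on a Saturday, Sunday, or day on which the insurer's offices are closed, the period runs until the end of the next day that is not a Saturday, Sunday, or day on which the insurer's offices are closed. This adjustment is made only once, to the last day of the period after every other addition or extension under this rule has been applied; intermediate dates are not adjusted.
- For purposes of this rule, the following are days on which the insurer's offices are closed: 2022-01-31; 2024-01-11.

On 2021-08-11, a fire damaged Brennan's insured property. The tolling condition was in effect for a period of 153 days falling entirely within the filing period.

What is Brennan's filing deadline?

January 12, 2024

2 years after 2021-08-11 is August 11, 2023.
Tolling adds 153 days: August 11, 2023 + 153 days = January 11, 2024.
January 11, 2024 is a listed holiday. The next qualifying day is January 12, 2024.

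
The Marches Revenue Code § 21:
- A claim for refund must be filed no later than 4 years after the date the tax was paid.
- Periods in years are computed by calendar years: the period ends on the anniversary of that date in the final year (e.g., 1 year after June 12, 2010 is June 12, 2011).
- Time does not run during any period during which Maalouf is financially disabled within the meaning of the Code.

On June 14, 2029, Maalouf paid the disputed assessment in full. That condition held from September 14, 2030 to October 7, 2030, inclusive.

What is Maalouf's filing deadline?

July 8, 2033

4 years after June 14, 2029 is June 14, 2033.
From September 14, 2030 through October 7, 2030 inclusive is 24 days; tolling adds 24 days: June 14, 2033 + 24 days = July 8, 2033.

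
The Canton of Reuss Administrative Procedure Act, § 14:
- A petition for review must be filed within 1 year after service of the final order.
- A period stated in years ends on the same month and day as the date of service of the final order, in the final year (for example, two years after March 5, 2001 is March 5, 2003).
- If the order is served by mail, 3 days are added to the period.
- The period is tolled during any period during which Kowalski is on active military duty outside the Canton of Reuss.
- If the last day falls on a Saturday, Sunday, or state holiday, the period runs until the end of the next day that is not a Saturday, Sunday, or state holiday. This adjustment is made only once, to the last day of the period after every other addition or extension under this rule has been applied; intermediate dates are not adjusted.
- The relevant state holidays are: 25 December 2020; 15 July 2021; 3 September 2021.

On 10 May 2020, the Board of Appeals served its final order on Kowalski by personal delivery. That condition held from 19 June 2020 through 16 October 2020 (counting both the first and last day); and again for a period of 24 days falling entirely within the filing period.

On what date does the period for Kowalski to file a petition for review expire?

1 year after 10 May 2020 is May 10, 2021.
Service was not by mail, so no mail extension applies.
From June 19, 2020 through October 16, 2020 inclusive is 120 days; tolling adds 120 days: May 10, 2021 + 120 days = September 7, 2021.
Tolling adds 24 days: September 7, 2021 + 24 days = October 1, 2021.
October 1, 2021 is a Friday and not a state holiday, so no extension applies.

October 1, 2021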